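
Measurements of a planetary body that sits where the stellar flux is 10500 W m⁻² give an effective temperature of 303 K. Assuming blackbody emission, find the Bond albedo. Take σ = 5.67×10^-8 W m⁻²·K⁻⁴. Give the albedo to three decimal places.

0.818

Rearranging the radiative balance, α = 1 − 4σT⁴/S.
4σT⁴ = 4·5.67×10⁻⁸·(303)⁴ = 1912 W m⁻².
1−α = 1912/10500 = 0.1821, so α = 0.8179.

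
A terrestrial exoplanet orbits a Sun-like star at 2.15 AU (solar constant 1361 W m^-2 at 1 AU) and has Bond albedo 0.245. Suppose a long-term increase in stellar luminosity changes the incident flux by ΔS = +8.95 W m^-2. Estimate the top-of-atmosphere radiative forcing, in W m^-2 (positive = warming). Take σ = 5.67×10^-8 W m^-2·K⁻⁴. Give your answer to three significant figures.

1.69 W m^-2

Flux at the orbit: S = 1361/(2.15)² = 294.4 W m^-2.
ΔF = Δ[S(1−α)]/4 = (1−0.245)·+8.95/4 = 1.689 W m^-2.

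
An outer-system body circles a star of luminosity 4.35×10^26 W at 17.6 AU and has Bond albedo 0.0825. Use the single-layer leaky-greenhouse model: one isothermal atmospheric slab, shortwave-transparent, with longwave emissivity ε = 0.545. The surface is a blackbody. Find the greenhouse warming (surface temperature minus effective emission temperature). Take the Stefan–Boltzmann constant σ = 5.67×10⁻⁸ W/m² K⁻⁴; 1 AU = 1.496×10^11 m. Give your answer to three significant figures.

Orbital distance: d = 17.6 AU = 2.633×10^12 m.
Spreading L over a sphere of radius d: S = 4.35×10^26/(4π·2.63×10^12²) = 4.993 W/m².
At the top of the atmosphere, σT_e⁴ = S(1−α)/4 = 1.145 W/m², giving T_e = 67.04 K.
The surface balance (absorbed SW + ε·downward IR = σT_s⁴) with T_a⁴ = T_s⁴/2 reduces to T_s = T_e·[2/(2−ε)]^¼ = 72.59 K.
Greenhouse warming: T_s − T_e = 5.550 K.

5.55 K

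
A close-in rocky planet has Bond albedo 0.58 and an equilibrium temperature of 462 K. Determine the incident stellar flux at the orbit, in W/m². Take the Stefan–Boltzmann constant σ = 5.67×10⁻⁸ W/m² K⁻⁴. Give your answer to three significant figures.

24600 W/m²

Invert the energy balance for S: S = 4σT⁴/(1−α).
The emitted flux is σT⁴ = 2583 W/m².
So S = 4×2583/(1−0.58) = 24600 W/m².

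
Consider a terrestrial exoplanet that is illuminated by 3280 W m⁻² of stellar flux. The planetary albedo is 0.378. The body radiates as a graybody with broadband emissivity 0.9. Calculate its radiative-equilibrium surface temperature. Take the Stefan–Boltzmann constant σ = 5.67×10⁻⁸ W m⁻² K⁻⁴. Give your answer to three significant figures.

316 K

The planet absorbs (1−α)S over its disc πR² and re-emits over 4πR², so the mean absorbed flux is (1−0.378)·3280/4 = 510.0 W m⁻².
Equating to εσT⁴ with ε = 0.9: T = (510.0/0.9σ)^(1/4) = 316.2 K.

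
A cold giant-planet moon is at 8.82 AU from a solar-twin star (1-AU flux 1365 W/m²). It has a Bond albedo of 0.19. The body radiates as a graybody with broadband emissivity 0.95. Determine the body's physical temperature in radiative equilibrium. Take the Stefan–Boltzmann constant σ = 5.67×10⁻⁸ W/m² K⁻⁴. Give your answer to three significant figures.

By the inverse-square law, S = 1365/8.82² = 17.55 W/m².
The planet absorbs (1−α)S over its disc πR² and re-emits over 4πR², so the mean absorbed flux is (1−0.19)·17.55/4 = 3.553 W/m².
Equating to εσT⁴ with ε = 0.95: T = (3.553/0.95σ)^(1/4) = 90.12 K.

90.1 K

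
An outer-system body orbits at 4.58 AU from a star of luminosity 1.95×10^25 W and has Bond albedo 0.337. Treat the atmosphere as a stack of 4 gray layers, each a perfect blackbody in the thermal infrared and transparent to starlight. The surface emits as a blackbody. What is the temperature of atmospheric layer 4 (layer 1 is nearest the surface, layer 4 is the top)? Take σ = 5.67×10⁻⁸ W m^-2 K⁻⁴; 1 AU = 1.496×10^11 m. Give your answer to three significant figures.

55.8 K

Orbital distance: d = 4.58 AU = 6.852×10^11 m.
S = L/(4πd²) = 3.305 W m^-2.
The effective emission temperature is T_e = [S(1−α)/(4σ)]^¼ = 55.75 K.
In the N-layer model, layer k (counted from the surface) has T_k = (N+1−k)^(1/4)·T_e.
With k = 4: T_4 = (4+1−4)^¼·55.75 K = 55.75 K.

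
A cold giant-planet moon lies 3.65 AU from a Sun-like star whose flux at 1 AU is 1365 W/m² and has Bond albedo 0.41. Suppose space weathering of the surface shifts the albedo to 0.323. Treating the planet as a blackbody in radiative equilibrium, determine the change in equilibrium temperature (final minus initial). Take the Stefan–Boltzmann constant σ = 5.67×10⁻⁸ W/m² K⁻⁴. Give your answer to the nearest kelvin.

Flux at the orbit: S = 1365/(3.65)² = 102.5 W/m².
With α = 0.41, T₁ = 127.8 K.
Final:   T₂ = [S(1−0.323)/(4σ)]^(1/4) = 132.2 K.
Change: 132.2 − 127.8 = 4.470 K.

4 kelvin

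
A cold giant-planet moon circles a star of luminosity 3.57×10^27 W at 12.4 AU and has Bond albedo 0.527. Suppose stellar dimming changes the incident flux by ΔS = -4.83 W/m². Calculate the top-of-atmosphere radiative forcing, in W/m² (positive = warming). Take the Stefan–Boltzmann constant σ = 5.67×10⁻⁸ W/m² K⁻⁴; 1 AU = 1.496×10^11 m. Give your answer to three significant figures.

Orbital distance: d = 12.4 AU = 1.855×10^12 m.
Flux at the orbit: S = L/(4πd²) = 3.57×10^27/(4π·(1.86×10^12)²) = 82.56 W/m².
Only a fraction (1−α) is absorbed and it's spread over 4πR², so ΔF = (1−α)ΔS/4 = -0.5711 W/m².

-0.571 W/m²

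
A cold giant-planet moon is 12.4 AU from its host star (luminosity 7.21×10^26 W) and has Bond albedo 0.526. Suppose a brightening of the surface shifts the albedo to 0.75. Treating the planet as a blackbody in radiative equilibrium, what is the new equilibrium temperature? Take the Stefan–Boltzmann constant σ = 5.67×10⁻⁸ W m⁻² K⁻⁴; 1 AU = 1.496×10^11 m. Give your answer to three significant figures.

Orbital distance: d = 12.4 AU = 1.855×10^12 m.
S = L/(4πd²) = 16.67 W m⁻².
New equilibrium: T₂ = [(1−0.75)·16.67/(4σ)]^(1/4) = 65.48 K.

65.5 kelvin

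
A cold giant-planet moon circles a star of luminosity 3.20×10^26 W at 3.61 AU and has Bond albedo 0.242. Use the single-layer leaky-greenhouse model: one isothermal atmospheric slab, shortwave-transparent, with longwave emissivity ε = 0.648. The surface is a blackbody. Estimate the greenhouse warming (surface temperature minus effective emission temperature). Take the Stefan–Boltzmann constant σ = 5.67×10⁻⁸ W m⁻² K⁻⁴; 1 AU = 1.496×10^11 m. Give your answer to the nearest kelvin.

Orbital distance: d = 3.61 AU = 5.401×10^11 m.
Spreading L over a sphere of radius d: S = 3.20×10^26/(4π·5.40×10^11²) = 87.31 W m⁻².
Effective emission temperature (TOA balance): σT_e⁴ = S(1−α)/4 = 16.55 W m⁻² → T_e = 130.7 K.
For a single slab of emissivity ε, T_s⁴ = 2T_e⁴/(2−ε); thus T_s = 130.7·(1.479)^(1/4) = 144.1 K.
Greenhouse warming: T_s − T_e = 13.44 K.

13 kelvin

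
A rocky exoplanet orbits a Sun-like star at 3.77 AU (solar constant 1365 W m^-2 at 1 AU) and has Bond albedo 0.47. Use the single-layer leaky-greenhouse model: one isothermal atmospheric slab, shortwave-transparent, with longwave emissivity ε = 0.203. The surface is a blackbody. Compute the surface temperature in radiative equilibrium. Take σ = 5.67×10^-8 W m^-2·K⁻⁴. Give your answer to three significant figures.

126 K

By the inverse-square law, S = 1365/3.77² = 96.04 W m^-2.
The planet radiates to space at T_e = [S(1−α)/(4σ)]^(1/4) = 122.4 K.
Surface balance with a leaky layer gives σT_s⁴ = σT_e⁴·2/(2−ε), so T_s = T_e·[2/(2−0.203)]^(1/4) = 125.7 K.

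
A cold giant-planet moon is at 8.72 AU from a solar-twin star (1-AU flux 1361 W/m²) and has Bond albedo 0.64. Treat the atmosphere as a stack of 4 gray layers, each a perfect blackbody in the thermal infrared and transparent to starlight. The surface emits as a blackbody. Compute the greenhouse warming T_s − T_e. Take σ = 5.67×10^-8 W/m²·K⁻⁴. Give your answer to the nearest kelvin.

By the inverse-square law, S = 1361/8.72² = 17.90 W/m².
OLR = S(1−α)/4 = 1.611 W/m²; the top layer radiates at T_e = 73.01 K.
Surface: T_s = (5)^¼·T_e = 109.2 K.
Warming: T_s − T_e = 36.16 K.

36 K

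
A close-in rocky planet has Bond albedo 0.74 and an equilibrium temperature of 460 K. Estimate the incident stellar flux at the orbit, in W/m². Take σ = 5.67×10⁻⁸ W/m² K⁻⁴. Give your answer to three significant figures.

Invert the energy balance for S: S = 4σT⁴/(1−α).
σT⁴ = 5.67×10⁻⁸·(460)⁴ = 2539 W/m².
S = 4·2539/0.26 = 39060 W/m².

39100 W/m²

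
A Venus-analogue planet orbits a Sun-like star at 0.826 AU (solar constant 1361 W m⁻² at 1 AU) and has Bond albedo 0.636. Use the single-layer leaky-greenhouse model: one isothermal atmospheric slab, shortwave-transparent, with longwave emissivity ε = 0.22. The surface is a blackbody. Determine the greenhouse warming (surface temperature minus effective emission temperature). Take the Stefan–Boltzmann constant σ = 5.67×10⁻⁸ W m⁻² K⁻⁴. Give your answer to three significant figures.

7.03 K

By the inverse-square law, S = 1361/0.826² = 1995 W m⁻².
Effective emission temperature (TOA balance): σT_e⁴ = S(1−α)/4 = 181.5 W m⁻² → T_e = 237.9 K.
The surface balance (absorbed SW + ε·downward IR = σT_s⁴) with T_a⁴ = T_s⁴/2 reduces to T_s = T_e·[2/(2−ε)]^¼ = 244.9 K.
The atmosphere warms the surface by 7.032 K.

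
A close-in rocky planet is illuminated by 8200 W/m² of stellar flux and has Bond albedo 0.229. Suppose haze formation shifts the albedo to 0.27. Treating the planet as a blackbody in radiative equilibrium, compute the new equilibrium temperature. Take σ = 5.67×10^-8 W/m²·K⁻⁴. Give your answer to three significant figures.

New equilibrium: T₂ = [(1−0.27)·8200/(4σ)]^(1/4) = 403.1 K.

403 kelvin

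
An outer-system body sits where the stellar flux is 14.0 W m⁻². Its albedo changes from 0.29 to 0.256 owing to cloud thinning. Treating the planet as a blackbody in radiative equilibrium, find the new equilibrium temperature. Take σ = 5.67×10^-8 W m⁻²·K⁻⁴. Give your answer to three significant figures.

82.3 K

With the new albedo, S(1−α₂)/4 = 2.604 W m⁻², so T₂ = 82.32 K.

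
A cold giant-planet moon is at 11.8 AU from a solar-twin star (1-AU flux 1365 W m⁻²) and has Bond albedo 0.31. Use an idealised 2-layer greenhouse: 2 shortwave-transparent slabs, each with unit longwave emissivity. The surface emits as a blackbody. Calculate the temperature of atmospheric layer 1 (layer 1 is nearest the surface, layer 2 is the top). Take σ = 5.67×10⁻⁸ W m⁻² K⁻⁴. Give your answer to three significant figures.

87.9 kelvin

Flux at the orbit: S = 1365/(11.8)² = 9.803 W m⁻².
Top-of-atmosphere balance: σT_e⁴ = S(1−α)/4 = 1.691 W m⁻² → T_e = 73.90 K.
Each opaque layer satisfies 2T_j⁴ = T_{j−1}⁴ + T_{j+1}⁴, giving T_k⁴ = (N+1−k)T_e⁴.
T_1 = (2)^(1/4)·73.90 = 87.88 K.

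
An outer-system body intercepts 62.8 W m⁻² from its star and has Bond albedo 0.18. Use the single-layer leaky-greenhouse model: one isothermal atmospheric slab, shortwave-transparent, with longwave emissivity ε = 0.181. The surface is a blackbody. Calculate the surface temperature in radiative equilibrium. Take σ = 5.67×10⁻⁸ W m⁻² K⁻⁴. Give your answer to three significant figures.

126 K

Effective emission temperature (TOA balance): σT_e⁴ = S(1−α)/4 = 12.87 W m⁻² → T_e = 122.8 K.
For a single slab of emissivity ε, T_s⁴ = 2T_e⁴/(2−ε); thus T_s = 122.8·(1.1)^(1/4) = 125.7 K.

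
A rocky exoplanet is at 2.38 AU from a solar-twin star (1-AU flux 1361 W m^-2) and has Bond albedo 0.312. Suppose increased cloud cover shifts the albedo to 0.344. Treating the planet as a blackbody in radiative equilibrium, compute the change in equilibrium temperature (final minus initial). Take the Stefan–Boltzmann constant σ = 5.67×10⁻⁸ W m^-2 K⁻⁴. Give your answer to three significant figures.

-1.94 K

Flux at the orbit: S = 1361/(2.38)² = 240.3 W m^-2.
With α = 0.312, T₁ = 164.3 K.
Final:   T₂ = [S(1−0.344)/(4σ)]^(1/4) = 162.4 K.
Change: 162.4 − 164.3 = -1.945 K.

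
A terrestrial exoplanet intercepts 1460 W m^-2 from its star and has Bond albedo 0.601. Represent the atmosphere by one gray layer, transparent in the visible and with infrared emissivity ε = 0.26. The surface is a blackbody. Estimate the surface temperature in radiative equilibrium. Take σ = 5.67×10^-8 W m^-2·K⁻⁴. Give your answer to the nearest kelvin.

233 K

Effective emission temperature (TOA balance): σT_e⁴ = S(1−α)/4 = 145.6 W m^-2 → T_e = 225.1 K.
The surface balance (absorbed SW + ε·downward IR = σT_s⁴) with T_a⁴ = T_s⁴/2 reduces to T_s = T_e·[2/(2−ε)]^¼ = 233.1 K.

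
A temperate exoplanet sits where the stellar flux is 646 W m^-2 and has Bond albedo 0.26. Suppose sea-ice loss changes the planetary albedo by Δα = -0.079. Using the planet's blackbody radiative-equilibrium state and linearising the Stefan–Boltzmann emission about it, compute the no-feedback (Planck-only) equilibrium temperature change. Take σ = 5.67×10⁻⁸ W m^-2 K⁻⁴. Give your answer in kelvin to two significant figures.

5.7 K

Unperturbed T_e = [646.0·(1−0.26)/(4σ)]^¼ = 214.3 K.
ΔF = −(S/4)Δα = −(646.0/4)×(-0.079) = 12.76 W m^-2.
Linearising σT⁴ gives d(σT⁴)/dT = 4σT_e³ = 2.231 W m^-2 per K.
Hence the no-feedback warming is ΔF/(4σT_e³) = 5.72 K.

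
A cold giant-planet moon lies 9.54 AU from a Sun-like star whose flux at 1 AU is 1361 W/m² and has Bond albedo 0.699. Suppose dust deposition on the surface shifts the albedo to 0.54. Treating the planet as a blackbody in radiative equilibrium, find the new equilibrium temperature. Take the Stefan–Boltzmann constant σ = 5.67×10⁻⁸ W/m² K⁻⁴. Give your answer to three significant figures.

By the inverse-square law, S = 1361/9.54² = 14.95 W/m².
T₂ = [S(1−α₂)/(4σ)]^(1/4) = [14.95·0.46/(4σ)]^(1/4) = 74.21 K.

74.2 K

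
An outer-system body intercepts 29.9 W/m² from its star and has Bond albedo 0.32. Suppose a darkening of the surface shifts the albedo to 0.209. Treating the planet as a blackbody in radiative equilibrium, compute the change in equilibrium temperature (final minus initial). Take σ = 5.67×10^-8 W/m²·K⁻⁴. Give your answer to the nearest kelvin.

Before: T₁ = [29.90·0.68/(4σ)]^(1/4) = 97.30 K.
After:  T₂ = [29.90·0.791/(4σ)]^(1/4) = 101.1 K.
Change: 101.1 − 97.30 = 3.749 K.

4 kelvin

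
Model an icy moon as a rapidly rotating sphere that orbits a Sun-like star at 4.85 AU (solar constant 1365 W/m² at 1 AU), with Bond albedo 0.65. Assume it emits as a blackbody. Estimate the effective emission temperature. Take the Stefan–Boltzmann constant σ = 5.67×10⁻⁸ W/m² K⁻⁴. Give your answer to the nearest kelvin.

Flux at the orbit: S = 1365/(4.85)² = 58.03 W/m².
Averaging over the sphere, the absorbed flux is S(1−α)/4 = 5.078 W/m².
Balancing against σT⁴: T = (5.078/5.67×10⁻⁸)^(1/4) = 97.28 K.

97 kelvin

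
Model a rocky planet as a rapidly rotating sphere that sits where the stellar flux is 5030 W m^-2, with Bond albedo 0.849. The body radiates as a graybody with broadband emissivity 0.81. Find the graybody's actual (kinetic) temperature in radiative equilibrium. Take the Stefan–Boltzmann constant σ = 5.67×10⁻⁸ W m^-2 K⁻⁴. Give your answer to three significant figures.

Averaging over the sphere, the absorbed flux is S(1−α)/4 = 189.9 W m^-2.
Equating to εσT⁴ with ε = 0.81: T = (189.9/0.81σ)^(1/4) = 253.6 K.

254 K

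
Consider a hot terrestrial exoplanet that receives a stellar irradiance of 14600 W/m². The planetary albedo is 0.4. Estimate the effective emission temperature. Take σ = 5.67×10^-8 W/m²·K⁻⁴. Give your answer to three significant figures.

Averaging over the sphere, the absorbed flux is S(1−α)/4 = 2190 W/m².
In equilibrium σT⁴ equals this, so T = 443.3 K.

443 K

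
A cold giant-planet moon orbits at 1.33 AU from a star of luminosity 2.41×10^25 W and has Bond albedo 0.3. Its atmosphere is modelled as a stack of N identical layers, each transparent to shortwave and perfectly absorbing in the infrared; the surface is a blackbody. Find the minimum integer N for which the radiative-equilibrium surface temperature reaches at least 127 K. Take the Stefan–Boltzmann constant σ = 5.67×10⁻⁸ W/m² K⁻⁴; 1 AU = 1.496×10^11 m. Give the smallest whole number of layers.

1

Orbital distance: d = 1.33 AU = 1.990×10^11 m.
Flux at the orbit: S = L/(4πd²) = 2.41×10^25/(4π·(1.99×10^11)²) = 48.44 W/m².
OLR = S(1−α)/4 = 8.478 W/m²; the top layer radiates at T_e = 110.6 K.
T_s = (N+1)^(1/4)·T_e ≥ 127 K requires N+1 ≥ (T_s/T_e)⁴ = (127/110.6)⁴ = 1.740.
Rounding up, N = 1.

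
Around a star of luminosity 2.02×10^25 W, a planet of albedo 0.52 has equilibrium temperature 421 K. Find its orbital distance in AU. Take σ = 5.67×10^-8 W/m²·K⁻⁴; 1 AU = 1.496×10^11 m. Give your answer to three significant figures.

0.0696 AU

The flux needed for this T is 4σT⁴/(1−0.52) = 14840 W/m².
Then d = [L/(4πS)]^(1/2) = 1.041×10^10 m, i.e. 0.06956 AU.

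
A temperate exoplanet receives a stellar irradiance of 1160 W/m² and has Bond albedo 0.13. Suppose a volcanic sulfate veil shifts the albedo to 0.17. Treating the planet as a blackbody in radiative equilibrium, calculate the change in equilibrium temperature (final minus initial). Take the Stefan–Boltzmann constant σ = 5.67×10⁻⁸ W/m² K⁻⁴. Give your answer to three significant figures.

-3.02 kelvin

Before: T₁ = [1160·0.87/(4σ)]^(1/4) = 258.3 K.
After:  T₂ = [1160·0.83/(4σ)]^(1/4) = 255.3 K.
Change: 255.3 − 258.3 = -3.021 K.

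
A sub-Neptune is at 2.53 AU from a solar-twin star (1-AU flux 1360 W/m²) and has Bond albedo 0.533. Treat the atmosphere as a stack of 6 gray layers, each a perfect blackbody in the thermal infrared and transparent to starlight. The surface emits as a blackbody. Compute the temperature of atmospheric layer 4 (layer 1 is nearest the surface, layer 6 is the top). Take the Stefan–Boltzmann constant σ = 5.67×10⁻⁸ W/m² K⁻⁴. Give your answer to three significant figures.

190 K

Irradiance scales as 1/d², so S = 1360 W/m² × (1/2.53)² = 212.5 W/m².
Top-of-atmosphere balance: σT_e⁴ = S(1−α)/4 = 24.81 W/m² → T_e = 144.6 K.
The net upward flux σT_e⁴ is constant between every pair of levels, so T_k⁴ = (N+1−k)T_e⁴.
With k = 4: T_4 = (6+1−4)^¼·144.6 K = 190.3 K.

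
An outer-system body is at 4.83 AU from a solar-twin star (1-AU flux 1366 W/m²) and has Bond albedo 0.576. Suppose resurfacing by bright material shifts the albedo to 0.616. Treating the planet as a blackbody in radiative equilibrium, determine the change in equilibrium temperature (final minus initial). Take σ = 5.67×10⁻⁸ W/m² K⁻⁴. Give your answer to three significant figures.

-2.50 kelvin

Flux at the orbit: S = 1366/(4.83)² = 58.55 W/m².
With α = 0.576, T₁ = 102.3 K.
Final:   T₂ = [S(1−0.616)/(4σ)]^(1/4) = 99.78 K.
Change: 99.78 − 102.3 = -2.503 K.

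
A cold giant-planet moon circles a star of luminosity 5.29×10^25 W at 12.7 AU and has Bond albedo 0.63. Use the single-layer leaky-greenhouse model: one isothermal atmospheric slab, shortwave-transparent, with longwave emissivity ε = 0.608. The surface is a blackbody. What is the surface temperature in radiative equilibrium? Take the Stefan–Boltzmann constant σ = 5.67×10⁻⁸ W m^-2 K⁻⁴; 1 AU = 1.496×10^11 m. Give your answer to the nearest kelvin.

d = 12.7 × 1.496×10^11 m = 1.900×10^12 m.
S = L/(4πd²) = 1.166 W m^-2.
Effective emission temperature (TOA balance): σT_e⁴ = S(1−α)/4 = 0.1079 W m^-2 → T_e = 37.14 K.
The surface balance (absorbed SW + ε·downward IR = σT_s⁴) with T_a⁴ = T_s⁴/2 reduces to T_s = T_e·[2/(2−ε)]^¼ = 40.66 K.

41 K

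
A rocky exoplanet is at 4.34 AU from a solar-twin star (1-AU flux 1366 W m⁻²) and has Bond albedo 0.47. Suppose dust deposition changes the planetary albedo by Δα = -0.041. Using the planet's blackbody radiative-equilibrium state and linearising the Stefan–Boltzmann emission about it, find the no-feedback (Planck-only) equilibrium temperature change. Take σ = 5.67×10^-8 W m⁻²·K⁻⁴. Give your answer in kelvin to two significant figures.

Irradiance scales as 1/d², so S = 1366 W m⁻² × (1/4.34)² = 72.52 W m⁻².
Unperturbed T_e = [72.52·(1−0.47)/(4σ)]^¼ = 114.1 K.
The change in absorbed flux is Δ[S(1−α)/4] = −SΔα/4 = 0.7434 W m⁻².
Linearising σT⁴ gives d(σT⁴)/dT = 4σT_e³ = 0.3369 W m⁻² per K.
ΔT₀ = ΔF/λ_P = 0.7434/0.3369 = 2.21 K.

2.2 K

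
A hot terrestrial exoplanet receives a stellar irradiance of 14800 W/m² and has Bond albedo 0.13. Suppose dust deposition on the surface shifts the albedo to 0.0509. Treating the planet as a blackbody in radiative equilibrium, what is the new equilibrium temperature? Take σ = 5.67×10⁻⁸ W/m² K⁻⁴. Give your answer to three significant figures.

With the new albedo, S(1−α₂)/4 = 3512 W/m², so T₂ = 498.9 K.

499 kelvin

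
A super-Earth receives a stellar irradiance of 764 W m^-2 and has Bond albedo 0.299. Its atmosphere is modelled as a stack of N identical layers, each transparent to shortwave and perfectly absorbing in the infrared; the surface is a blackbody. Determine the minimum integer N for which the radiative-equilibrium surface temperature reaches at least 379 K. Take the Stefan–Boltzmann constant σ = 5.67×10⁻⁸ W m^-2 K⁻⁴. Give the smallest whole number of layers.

8

OLR = S(1−α)/4 = 133.9 W m^-2; the top layer radiates at T_e = 220.4 K.
Need (N+1)T_e⁴ ≥ T_s⁴, i.e. N+1 ≥ (379/220.4)⁴ = 8.738.
So N ≥ 7.738; the smallest integer is N = 8.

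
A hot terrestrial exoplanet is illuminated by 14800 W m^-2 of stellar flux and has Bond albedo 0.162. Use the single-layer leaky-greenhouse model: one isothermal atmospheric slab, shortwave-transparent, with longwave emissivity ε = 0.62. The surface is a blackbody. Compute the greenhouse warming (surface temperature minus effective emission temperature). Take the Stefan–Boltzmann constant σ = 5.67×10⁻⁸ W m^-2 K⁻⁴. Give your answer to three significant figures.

At the top of the atmosphere, σT_e⁴ = S(1−α)/4 = 3101 W m^-2, giving T_e = 483.6 K.
For a single slab of emissivity ε, T_s⁴ = 2T_e⁴/(2−ε); thus T_s = 483.6·(1.449)^(1/4) = 530.6 K.
T_s − T_e = 530.6 − 483.6 = 47.01 K.

47.0 kelvin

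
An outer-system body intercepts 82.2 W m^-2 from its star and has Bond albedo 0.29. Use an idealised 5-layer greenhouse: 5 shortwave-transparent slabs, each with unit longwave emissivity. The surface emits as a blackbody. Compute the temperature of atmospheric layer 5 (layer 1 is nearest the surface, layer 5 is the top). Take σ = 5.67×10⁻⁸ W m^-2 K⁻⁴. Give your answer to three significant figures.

127 kelvin

OLR = S(1−α)/4 = 14.59 W m^-2; the top layer radiates at T_e = 126.7 K.
The net upward flux σT_e⁴ is constant between every pair of levels, so T_k⁴ = (N+1−k)T_e⁴.
With k = 5: T_5 = (5+1−5)^¼·126.7 K = 126.7 K.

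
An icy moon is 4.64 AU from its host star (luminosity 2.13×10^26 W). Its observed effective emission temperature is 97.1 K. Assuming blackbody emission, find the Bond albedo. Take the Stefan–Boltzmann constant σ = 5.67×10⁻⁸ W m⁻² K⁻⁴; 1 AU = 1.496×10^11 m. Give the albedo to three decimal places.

0.427

d = 4.64 × 1.496×10^11 m = 6.941×10^11 m.
Spreading L over a sphere of radius d: S = 2.13×10^26/(4π·6.94×10^11²) = 35.18 W m⁻².
From σT⁴ = S(1−α)/4 we invert for α: 1−α = 4σT⁴/S.
4σT⁴ = 4·5.67×10⁻⁸·(97.1)⁴ = 20.16 W m⁻².
1−α = 20.16/35.18 = 0.5731, so α = 0.4269.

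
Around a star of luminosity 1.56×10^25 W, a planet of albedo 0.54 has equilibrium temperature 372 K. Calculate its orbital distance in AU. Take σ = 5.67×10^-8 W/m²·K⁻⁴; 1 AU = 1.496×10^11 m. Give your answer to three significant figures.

0.0766 AU

The flux needed for this T is 4σT⁴/(1−0.54) = 9442 W/m².
Then d = [L/(4πS)]^(1/2) = 1.147×10^10 m, i.e. 0.07665 AU.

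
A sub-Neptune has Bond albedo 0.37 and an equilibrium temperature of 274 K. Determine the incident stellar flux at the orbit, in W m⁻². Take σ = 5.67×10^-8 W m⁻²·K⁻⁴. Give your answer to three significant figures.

2030 W m⁻²

From S(1−α)/4 = σT⁴: S = 4σT⁴/(1−α).
σT⁴ = 5.67×10⁻⁸·(274)⁴ = 319.6 W m⁻².
So S = 4×319.6/(1−0.37) = 2029 W m⁻².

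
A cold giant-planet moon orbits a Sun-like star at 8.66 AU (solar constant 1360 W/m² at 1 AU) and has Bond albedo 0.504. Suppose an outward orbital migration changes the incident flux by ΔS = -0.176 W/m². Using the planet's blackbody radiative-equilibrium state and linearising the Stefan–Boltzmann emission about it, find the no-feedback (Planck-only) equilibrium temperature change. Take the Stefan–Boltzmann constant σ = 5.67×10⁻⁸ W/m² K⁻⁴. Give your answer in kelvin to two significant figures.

-0.19 K

Flux at the orbit: S = 1360/(8.66)² = 18.13 W/m².
Reference equilibrium: T_e = [S(1−α)/(4σ)]^(1/4) = 79.36 K.
ΔF = Δ[S(1−α)]/4 = (1−0.504)·-0.176/4 = -0.02182 W/m².
Planck response: λ_P = 4σT_e³ = 4·5.67×10⁻⁸·(79.36)³ = 0.1133 W/m²/K.
Hence the no-feedback warming is ΔF/(4σT_e³) = -0.193 K.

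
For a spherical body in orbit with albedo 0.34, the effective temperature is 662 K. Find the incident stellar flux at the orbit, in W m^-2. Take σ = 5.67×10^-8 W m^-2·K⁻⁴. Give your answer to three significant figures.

From S(1−α)/4 = σT⁴: S = 4σT⁴/(1−α).
The emitted flux is σT⁴ = 10890 W m^-2.
S = 4·10890/0.66 = 66000 W m^-2.

66000 W m^-2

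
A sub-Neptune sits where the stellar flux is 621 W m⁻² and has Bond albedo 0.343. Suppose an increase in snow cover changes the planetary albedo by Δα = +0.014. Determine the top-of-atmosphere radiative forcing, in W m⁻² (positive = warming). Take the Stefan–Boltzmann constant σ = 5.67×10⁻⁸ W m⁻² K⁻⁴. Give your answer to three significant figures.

TOA radiative forcing: ΔF = −S·Δα/4 = −621.0·(+0.014)/4 = -2.174 W m⁻².

-2.17 W m⁻²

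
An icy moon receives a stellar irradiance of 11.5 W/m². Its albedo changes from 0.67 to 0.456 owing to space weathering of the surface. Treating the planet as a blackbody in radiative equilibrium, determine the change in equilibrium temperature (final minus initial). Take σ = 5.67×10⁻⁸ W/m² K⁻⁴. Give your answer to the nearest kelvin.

Before: T₁ = [11.50·0.33/(4σ)]^(1/4) = 63.96 K.
With α = 0.456, T₂ = 72.47 K.
ΔT = T₂ − T₁ = 8.513 K.

9 K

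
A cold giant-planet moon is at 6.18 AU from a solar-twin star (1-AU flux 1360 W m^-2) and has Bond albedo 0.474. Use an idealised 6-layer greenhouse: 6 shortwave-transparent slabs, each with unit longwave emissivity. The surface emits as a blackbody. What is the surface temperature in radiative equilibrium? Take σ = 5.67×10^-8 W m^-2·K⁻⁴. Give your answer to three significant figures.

Flux at the orbit: S = 1360/(6.18)² = 35.61 W m^-2.
Top-of-atmosphere balance: σT_e⁴ = S(1−α)/4 = 4.683 W m^-2 → T_e = 95.33 K.
Layer-by-layer balance gives σT_s⁴ = (N+1)σT_e⁴, so T_s = 7^¼·95.33 = 155.1 K.

155 K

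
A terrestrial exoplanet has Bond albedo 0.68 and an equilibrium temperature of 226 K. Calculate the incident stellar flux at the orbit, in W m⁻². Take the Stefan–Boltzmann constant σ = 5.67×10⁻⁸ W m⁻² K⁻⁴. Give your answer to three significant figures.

Invert the energy balance for S: S = 4σT⁴/(1−α).
The emitted flux is σT⁴ = 147.9 W m⁻².
S = 4·147.9/0.32 = 1849 W m⁻².

1850 W m⁻²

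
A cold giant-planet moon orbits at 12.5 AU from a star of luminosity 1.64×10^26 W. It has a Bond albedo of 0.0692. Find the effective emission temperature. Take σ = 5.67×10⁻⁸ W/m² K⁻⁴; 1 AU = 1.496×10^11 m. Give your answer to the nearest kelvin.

63 K

d = 12.5 × 1.496×10^11 m = 1.870×10^12 m.
Spreading L over a sphere of radius d: S = 1.64×10^26/(4π·1.87×10^12²) = 3.732 W/m².
The planet absorbs (1−α)S over its disc πR² and re-emits over 4πR², so the mean absorbed flux is (1−0.0692)·3.732/4 = 0.8685 W/m².
Set σT⁴ = 0.8685 → T = (0.8685/σ)^(1/4) = 62.56 K.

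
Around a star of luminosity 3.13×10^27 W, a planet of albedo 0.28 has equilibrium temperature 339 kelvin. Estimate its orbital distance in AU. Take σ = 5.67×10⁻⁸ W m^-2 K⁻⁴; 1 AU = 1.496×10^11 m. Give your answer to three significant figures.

The flux needed for this T is 4σT⁴/(1−0.28) = 4160 W m^-2.
Then d = [L/(4πS)]^(1/2) = 2.447×10^11 m, i.e. 1.636 AU.

1.64 AU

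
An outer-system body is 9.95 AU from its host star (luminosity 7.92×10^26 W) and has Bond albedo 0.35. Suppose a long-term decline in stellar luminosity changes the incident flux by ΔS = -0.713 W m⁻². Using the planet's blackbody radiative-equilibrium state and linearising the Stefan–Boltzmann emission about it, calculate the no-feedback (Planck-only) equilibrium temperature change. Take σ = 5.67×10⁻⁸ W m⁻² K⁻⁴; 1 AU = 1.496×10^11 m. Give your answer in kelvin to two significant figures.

Orbital distance: d = 9.95 AU = 1.489×10^12 m.
S = L/(4πd²) = 28.45 W m⁻².
Unperturbed T_e = [28.45·(1−0.35)/(4σ)]^¼ = 95.02 K.
ΔF = Δ[S(1−α)]/4 = (1−0.35)·-0.713/4 = -0.1159 W m⁻².
Planck response: λ_P = 4σT_e³ = 4·5.67×10⁻⁸·(95.02)³ = 0.1946 W m⁻²/K.
So ΔT₀ = -0.1159/0.1946 = -0.595 K.

-0.60 K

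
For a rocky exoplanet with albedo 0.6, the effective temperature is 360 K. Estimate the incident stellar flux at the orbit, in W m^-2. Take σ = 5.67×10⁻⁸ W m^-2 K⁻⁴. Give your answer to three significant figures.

9520 W m^-2

Invert the energy balance for S: S = 4σT⁴/(1−α).
The emitted flux is σT⁴ = 952.3 W m^-2.
S = 4·952.3/0.4 = 9523 W m^-2.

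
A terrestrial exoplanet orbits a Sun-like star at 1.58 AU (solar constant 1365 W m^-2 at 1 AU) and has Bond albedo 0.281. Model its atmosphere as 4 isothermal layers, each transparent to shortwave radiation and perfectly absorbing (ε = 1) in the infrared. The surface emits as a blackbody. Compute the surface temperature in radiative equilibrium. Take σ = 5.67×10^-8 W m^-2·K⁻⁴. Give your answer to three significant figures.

305 kelvin

By the inverse-square law, S = 1365/1.58² = 546.8 W m^-2.
The effective emission temperature is T_e = [S(1−α)/(4σ)]^¼ = 204.0 K.
With N = 4 opaque layers, T_s = (N+1)^(1/4)·T_e = 5^(1/4)·204.0 = 305.1 K.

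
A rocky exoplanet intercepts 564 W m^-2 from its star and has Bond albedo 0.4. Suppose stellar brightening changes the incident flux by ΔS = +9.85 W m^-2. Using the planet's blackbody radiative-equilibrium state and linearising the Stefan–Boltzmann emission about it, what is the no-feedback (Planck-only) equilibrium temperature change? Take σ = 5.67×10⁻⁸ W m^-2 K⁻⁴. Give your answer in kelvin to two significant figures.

0.86 kelvin

The baseline emission temperature is T_e = 196.5 K.
Only a fraction (1−α) is absorbed and it's spread over 4πR², so ΔF = (1−α)ΔS/4 = 1.477 W m^-2.
The Planck feedback parameter is 4σT_e³ = 1.722 W m^-2/K.
ΔT₀ = ΔF/λ_P = 1.477/1.722 = 0.858 K.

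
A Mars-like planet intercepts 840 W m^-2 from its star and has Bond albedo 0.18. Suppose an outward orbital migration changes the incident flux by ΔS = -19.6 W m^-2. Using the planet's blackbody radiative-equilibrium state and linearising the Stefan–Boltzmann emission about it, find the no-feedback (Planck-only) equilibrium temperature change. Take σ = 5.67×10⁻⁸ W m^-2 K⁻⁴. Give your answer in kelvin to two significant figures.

-1.4 kelvin

The baseline emission temperature is T_e = 234.8 K.
ΔF = Δ[S(1−α)]/4 = (1−0.18)·-19.6/4 = -4.018 W m^-2.
Linearising σT⁴ gives d(σT⁴)/dT = 4σT_e³ = 2.934 W m^-2 per K.
So ΔT₀ = -4.018/2.934 = -1.37 K.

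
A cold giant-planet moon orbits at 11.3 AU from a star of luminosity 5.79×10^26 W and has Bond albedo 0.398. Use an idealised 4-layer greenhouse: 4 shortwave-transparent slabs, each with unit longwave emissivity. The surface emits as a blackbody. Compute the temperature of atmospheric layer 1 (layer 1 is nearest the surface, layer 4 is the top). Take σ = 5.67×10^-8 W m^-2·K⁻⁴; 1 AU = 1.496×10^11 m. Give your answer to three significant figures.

d = 11.3 × 1.496×10^11 m = 1.690×10^12 m.
Flux at the orbit: S = L/(4πd²) = 5.79×10^26/(4π·(1.69×10^12)²) = 16.12 W m^-2.
The effective emission temperature is T_e = [S(1−α)/(4σ)]^¼ = 80.88 K.
The net upward flux σT_e⁴ is constant between every pair of levels, so T_k⁴ = (N+1−k)T_e⁴.
T_1 = (4)^(1/4)·80.88 = 114.4 K.

114 K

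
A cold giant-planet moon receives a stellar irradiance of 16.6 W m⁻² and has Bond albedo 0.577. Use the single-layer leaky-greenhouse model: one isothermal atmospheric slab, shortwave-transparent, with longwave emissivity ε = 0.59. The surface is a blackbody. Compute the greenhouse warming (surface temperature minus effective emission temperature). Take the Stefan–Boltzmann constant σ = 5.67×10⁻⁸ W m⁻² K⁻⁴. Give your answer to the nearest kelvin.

At the top of the atmosphere, σT_e⁴ = S(1−α)/4 = 1.755 W m⁻², giving T_e = 74.59 K.
For a single slab of emissivity ε, T_s⁴ = 2T_e⁴/(2−ε); thus T_s = 74.59·(1.418)^(1/4) = 81.41 K.
T_s − T_e = 81.41 − 74.59 = 6.812 K.

7 K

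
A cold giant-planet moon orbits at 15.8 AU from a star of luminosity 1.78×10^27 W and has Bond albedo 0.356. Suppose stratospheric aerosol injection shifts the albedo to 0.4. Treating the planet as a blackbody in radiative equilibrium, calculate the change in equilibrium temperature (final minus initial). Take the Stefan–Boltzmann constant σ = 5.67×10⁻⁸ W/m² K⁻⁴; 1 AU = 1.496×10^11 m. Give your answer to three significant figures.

d = 15.8 × 1.496×10^11 m = 2.364×10^12 m.
S = L/(4πd²) = 25.35 W/m².
With α = 0.356, T₁ = 92.11 K.
After:  T₂ = [25.35·0.6/(4σ)]^(1/4) = 90.50 K.
ΔT = T₂ − T₁ = -1.615 K.

-1.62 K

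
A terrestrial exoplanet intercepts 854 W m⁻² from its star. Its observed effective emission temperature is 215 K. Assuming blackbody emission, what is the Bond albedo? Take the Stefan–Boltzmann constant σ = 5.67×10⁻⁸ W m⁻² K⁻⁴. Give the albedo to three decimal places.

0.433

From σT⁴ = S(1−α)/4 we invert for α: 1−α = 4σT⁴/S.
σT⁴ = 121.2 W m⁻², so 4σT⁴ = 484.6 W m⁻².
1−α = 484.6/854.0 = 0.5675, so α = 0.4325.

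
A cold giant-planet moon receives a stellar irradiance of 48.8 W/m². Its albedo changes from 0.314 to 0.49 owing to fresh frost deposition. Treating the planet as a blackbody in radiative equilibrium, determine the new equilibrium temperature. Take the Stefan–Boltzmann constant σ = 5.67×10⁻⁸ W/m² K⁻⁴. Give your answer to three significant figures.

New equilibrium: T₂ = [(1−0.49)·48.80/(4σ)]^(1/4) = 102.3 K.

102 kelvin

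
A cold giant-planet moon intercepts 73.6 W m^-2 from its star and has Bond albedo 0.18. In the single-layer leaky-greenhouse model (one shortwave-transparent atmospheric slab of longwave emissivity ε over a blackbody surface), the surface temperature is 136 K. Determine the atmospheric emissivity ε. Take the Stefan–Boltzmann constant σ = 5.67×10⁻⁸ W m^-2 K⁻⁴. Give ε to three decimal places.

0.444

TOA balance gives T_e = 127.7 K.
T_s⁴ = T_e⁴·2/(2−ε) → ε = 2 − 2(T_e/T_s)⁴ = 2 − 2·(127.7/136)⁴ = 0.4443.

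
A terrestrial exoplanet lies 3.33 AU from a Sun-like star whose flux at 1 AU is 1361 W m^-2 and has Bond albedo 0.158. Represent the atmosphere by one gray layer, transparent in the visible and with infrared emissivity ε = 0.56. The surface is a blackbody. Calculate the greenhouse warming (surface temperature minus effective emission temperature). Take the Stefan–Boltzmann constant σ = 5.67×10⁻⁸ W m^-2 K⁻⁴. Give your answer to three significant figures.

Irradiance scales as 1/d², so S = 1361 W m^-2 × (1/3.33)² = 122.7 W m^-2.
Effective emission temperature (TOA balance): σT_e⁴ = S(1−α)/4 = 25.84 W m^-2 → T_e = 146.1 K.
For a single slab of emissivity ε, T_s⁴ = 2T_e⁴/(2−ε); thus T_s = 146.1·(1.389)^(1/4) = 158.6 K.
The atmosphere warms the surface by 12.51 K.

12.5 kelvin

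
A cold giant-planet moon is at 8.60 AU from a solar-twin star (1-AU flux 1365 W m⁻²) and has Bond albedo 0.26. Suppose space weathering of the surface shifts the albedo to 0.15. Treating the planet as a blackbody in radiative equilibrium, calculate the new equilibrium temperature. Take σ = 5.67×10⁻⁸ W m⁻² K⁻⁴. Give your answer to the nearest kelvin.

91 K

Irradiance scales as 1/d², so S = 1365 W m⁻² × (1/8.60)² = 18.46 W m⁻².
With the new albedo, S(1−α₂)/4 = 3.922 W m⁻², so T₂ = 91.20 K.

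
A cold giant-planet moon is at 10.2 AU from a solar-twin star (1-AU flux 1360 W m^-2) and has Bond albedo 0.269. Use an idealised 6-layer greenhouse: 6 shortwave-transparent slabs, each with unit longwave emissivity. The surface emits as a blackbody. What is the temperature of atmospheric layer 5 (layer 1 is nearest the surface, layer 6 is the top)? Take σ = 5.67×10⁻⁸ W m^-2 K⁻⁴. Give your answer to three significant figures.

95.8 kelvin

Flux at the orbit: S = 1360/(10.2)² = 13.07 W m^-2.
OLR = S(1−α)/4 = 2.389 W m^-2; the top layer radiates at T_e = 80.57 K.
Each opaque layer satisfies 2T_j⁴ = T_{j−1}⁴ + T_{j+1}⁴, giving T_k⁴ = (N+1−k)T_e⁴.
With k = 5: T_5 = (6+1−5)^¼·80.57 K = 95.81 K.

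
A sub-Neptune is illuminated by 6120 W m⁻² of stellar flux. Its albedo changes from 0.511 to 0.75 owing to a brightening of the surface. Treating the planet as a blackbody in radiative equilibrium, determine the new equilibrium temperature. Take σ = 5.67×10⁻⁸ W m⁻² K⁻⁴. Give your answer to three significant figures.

New equilibrium: T₂ = [(1−0.75)·6120/(4σ)]^(1/4) = 286.6 K.

287 K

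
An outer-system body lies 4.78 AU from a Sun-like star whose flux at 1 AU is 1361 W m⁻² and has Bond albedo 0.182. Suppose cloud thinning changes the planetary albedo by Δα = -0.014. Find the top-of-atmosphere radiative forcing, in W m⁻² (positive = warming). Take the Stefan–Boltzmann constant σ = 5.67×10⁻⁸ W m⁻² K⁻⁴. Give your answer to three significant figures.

Irradiance scales as 1/d², so S = 1361 W m⁻² × (1/4.78)² = 59.57 W m⁻².
TOA radiative forcing: ΔF = −S·Δα/4 = −59.57·(-0.014)/4 = 0.2085 W m⁻².

0.208 W m⁻²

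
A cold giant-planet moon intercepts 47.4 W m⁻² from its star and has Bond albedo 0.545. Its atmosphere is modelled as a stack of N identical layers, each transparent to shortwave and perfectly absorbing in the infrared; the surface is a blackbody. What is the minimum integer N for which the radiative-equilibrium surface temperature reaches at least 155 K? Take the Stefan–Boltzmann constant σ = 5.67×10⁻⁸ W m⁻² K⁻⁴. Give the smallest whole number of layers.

6

Top-of-atmosphere balance: σT_e⁴ = S(1−α)/4 = 5.392 W m⁻² → T_e = 98.75 K.
T_s = (N+1)^(1/4)·T_e ≥ 155 K requires N+1 ≥ (T_s/T_e)⁴ = (155/98.75)⁴ = 6.070.
Rounding up, N = 6.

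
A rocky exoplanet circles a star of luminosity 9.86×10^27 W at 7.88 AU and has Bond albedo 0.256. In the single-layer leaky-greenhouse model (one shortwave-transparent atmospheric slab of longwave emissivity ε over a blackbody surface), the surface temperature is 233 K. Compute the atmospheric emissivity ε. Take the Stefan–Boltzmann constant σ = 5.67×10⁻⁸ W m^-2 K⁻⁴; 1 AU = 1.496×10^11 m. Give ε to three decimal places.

0.743

d = 7.88 × 1.496×10^11 m = 1.179×10^12 m.
Flux at the orbit: S = L/(4πd²) = 9.86×10^27/(4π·(1.18×10^12)²) = 564.6 W m^-2.
First, T_e = [564.6·(1−0.256)/(4σ)]^(1/4) = 207.5 K.
Inverting T_s⁴ = 2T_e⁴/(2−ε): (T_e/T_s)⁴ = 0.6284, so ε = 2(1 − 0.6284) = 0.7431.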